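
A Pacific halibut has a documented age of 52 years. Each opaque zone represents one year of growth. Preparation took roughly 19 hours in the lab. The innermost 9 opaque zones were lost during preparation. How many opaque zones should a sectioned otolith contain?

At one opaque zone per year, 52 years correspond to 52 opaque zones.
Subtracting the 9 opaque zones not captured gives 52 − 9 = 43 opaque zones in the record.

43 opaque zones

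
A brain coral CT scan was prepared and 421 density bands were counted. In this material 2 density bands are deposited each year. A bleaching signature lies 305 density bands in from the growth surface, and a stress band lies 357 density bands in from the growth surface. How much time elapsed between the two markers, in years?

26 years

The two markers are separated by 357 − 305 = 52 density bands.
With 2 density bands per year, 52 / 2 = 26 years.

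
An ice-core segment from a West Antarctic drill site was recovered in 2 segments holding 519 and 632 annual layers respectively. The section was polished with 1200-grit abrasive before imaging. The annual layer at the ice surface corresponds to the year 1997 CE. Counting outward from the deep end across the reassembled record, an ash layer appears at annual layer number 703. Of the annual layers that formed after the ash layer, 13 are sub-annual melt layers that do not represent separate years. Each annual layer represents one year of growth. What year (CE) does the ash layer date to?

1562 CE

Total annual layers = 519 + 632 = 1151.
Between annual layer 703 and the ice surface there are 1151 − 703 = 448 annual layers.
448 − 13 false = 435 true annual layers after the ash layer.
The annual layer at the ice surface is 1997 CE, so the ash layer dates to 1997 − 435 = 1562 CE.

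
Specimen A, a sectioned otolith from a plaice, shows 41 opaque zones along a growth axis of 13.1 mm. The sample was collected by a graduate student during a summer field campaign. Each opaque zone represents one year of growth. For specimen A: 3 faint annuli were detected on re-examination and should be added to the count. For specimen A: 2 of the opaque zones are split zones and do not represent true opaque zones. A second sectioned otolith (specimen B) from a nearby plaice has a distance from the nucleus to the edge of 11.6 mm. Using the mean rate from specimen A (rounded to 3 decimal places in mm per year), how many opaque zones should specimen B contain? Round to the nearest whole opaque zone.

Specimen A: true opaque zone count = 41 − 2 + 3 = 42.
A: Mean rate = 13.1 mm / 42 years ≈ 0.312 mm/year.
B spans 11.6 / 0.312 = 37.18 years ≈ 37 opaque zones.

37 opaque zones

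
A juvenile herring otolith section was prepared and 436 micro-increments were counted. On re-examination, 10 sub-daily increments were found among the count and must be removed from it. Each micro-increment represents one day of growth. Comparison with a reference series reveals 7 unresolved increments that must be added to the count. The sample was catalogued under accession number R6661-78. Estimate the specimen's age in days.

433 days

Adjusted count: 436 − 10 + 7 = 433 micro-increments.
With a one-to-one micro-increment periodicity this is 433 days.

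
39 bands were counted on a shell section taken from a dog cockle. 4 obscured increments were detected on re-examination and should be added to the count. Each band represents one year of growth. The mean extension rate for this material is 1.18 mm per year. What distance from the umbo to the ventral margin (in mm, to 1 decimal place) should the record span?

True band count = 39 + 4 = 43.
Predicted length = 1.18 mm/year × 43 years = 50.7 mm.

50.7 mm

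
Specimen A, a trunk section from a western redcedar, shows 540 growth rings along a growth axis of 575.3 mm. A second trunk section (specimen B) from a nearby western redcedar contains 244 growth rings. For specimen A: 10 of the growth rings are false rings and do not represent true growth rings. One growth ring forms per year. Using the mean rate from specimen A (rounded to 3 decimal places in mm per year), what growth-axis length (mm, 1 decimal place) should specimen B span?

264.7 mm

Specimen A: true growth ring count = 540 − 10 = 530.
A: Extension rate ≈ 575.3 / 530 = 1.085 mm/yr.
Length of B = 1.085 × 244 = 264.7 mm.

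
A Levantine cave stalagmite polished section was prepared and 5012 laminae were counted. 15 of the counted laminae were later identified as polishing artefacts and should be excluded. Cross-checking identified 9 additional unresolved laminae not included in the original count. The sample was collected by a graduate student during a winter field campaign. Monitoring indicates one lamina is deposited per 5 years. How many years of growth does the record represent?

Correcting the raw count gives 5012 − 15 + 9 = 5006 true laminae.
At 5 years per lamina, 5006 × 5 = 25030 years.

25030 years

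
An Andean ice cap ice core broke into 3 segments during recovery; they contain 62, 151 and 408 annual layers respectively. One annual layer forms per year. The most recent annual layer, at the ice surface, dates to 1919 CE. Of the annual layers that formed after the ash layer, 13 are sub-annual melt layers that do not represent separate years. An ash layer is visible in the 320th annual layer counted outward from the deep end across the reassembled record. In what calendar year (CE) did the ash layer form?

1631 CE

Total annual layers = 62 + 151 + 408 = 621.
The ash layer sits at annual layer 320 from the deep end, so 621 − 320 = 301 annual layers formed after it.
Removing the 13 false annual layers leaves 301 − 13 = 288 true annual layers beyond the ash layer.
The annual layer at the ice surface is 1919 CE, so the ash layer dates to 1919 − 288 = 1631 CE.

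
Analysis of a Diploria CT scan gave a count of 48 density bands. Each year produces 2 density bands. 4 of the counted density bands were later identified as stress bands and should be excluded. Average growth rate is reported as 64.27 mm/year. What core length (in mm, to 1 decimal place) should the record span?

1413.9 mm

Adjusted count: 48 − 4 = 44 density bands.
44 density bands at 2 per year is 44 / 2 = 22 years.
22 years at 64.27 mm/year gives 64.27 × 22 = 1413.9 mm.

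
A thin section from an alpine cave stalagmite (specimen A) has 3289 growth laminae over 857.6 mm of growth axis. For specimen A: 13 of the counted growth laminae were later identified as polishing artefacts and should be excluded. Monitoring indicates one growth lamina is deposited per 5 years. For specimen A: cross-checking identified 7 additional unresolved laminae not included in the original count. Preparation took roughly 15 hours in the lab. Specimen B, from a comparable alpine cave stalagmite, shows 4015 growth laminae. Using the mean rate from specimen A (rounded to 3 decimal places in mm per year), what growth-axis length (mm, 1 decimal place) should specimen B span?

Specimen A: correcting the raw count gives 3289 − 13 + 7 = 3283 true growth laminae.
Specimen A: 3283 growth laminae at 5 years each span 3283 × 5 = 16415 years.
A: Extension rate ≈ 857.6 / 16415 = 0.052 mm per year.
Specimen B: at 5 years per growth lamina, 4015 × 5 = 20075 years. For B, 0.052 mm/year × 20075 years = 1043.9 mm.

1043.9 mm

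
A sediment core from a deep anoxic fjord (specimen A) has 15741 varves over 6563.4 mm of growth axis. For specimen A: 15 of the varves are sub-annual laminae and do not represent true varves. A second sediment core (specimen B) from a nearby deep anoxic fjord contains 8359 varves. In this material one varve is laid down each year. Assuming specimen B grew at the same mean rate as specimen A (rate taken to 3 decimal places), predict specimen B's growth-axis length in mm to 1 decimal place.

Specimen A: true varve count = 15741 − 15 = 15726.
A: Extension rate ≈ 6563.4 / 15726 = 0.417 mm/yr.
Length of B = 0.417 × 8359 = 3485.7 mm.

3485.7 mm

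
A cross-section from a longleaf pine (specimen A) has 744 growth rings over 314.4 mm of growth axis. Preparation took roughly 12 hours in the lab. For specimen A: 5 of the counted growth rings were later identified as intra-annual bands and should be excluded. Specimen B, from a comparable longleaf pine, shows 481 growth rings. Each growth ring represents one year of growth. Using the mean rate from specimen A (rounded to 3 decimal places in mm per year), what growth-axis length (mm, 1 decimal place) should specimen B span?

Specimen A: true growth ring count = 744 − 5 = 739.
A: 314.4 mm over 739 years gives 314.4 / 739 ≈ 0.425 mm per year.
B's length ≈ 0.425 × 481 = 204.4 mm.

204.4 mm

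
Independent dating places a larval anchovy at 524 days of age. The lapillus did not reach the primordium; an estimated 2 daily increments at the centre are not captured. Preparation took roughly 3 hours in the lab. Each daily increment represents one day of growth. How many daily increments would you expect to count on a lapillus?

At one daily increment per day, 524 days correspond to 524 daily increments.
Less the 2 uncaptured daily increments: 524 − 2 = 522.

522 daily increments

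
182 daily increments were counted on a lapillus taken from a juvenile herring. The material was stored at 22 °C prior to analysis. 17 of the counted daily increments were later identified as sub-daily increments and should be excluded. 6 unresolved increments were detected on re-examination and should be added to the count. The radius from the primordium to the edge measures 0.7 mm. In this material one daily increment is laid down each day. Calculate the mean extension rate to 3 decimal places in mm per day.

0.004 mm per day

After corrections the count is 182 − 17 + 6 = 171 daily increments.
Mean rate = 0.7 mm / 171 days ≈ 0.004 mm per day.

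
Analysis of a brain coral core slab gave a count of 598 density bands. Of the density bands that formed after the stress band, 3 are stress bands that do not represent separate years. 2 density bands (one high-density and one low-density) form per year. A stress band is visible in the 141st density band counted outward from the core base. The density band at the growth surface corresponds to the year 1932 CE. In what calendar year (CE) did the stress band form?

598 − 141 = 457 density bands lie beyond the stress band toward the growth surface.
Excluding 3 false density bands: 457 − 3 = 454.
Dividing by 2 density bands per year: 454 / 2 = 227 years.
1932 − 227 = 1705 CE.

1705 CE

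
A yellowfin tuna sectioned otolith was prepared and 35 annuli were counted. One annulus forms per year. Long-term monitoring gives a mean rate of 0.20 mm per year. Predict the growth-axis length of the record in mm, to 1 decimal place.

35 years of growth are recorded.
Length ≈ 0.20 × 35 = 7.0 mm.

7.0 mm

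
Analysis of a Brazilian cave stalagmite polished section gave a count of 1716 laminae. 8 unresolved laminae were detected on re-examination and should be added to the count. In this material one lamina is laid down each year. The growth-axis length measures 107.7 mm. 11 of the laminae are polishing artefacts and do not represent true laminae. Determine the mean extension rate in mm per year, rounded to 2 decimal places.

Correcting the raw count gives 1716 − 11 + 8 = 1713 true laminae.
Extension rate ≈ 107.7 / 1713 = 0.06 mm per year.

0.06 mm per year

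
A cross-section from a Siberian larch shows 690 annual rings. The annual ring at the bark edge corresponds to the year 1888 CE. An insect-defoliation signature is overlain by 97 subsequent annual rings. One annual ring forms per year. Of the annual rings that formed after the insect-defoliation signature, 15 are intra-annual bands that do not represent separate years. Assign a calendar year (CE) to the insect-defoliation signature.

97 annual rings post-date the insect-defoliation signature.
97 − 15 false = 82 true annual rings after the insect-defoliation signature.
The annual ring at the bark edge is 1888 CE, so the insect-defoliation signature dates to 1888 − 82 = 1806 CE.

1806 CE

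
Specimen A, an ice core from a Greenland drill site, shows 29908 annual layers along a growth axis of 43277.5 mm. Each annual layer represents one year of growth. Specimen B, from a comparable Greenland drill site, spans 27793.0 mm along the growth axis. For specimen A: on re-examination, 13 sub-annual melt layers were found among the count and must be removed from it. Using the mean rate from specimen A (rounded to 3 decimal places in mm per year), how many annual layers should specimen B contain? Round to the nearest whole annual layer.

19194 annual layers

Specimen A: adjusted count: 29908 − 13 = 29895 annual layers.
A: Mean rate = 43277.5 mm / 29895 years ≈ 1.448 mm/yr.
For B, 27793.0 / 1.448 = 19194.06 years ≈ 19194 annual layers.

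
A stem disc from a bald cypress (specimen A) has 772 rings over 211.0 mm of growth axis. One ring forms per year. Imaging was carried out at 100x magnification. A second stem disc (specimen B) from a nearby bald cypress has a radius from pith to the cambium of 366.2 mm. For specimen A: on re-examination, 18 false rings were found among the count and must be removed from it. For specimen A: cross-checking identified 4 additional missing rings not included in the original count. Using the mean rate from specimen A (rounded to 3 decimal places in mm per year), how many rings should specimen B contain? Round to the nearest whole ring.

1317 rings

Specimen A: after corrections the count is 772 − 18 + 4 = 758 rings.
A: 211.0 mm over 758 years gives 211.0 / 758 ≈ 0.278 mm/yr.
B spans 366.2 / 0.278 = 1317.27 years ≈ 1317 rings.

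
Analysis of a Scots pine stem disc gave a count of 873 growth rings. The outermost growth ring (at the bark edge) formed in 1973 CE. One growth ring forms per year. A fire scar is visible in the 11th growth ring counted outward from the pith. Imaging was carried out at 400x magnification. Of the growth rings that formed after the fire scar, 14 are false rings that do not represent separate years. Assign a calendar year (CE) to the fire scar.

1125 CE

The fire scar sits at growth ring 11 from the pith, so 873 − 11 = 862 growth rings formed after it.
862 − 14 false = 848 true growth rings after the fire scar.
The growth ring at the bark edge is 1973 CE, so the fire scar dates to 1973 − 848 = 1125 CE.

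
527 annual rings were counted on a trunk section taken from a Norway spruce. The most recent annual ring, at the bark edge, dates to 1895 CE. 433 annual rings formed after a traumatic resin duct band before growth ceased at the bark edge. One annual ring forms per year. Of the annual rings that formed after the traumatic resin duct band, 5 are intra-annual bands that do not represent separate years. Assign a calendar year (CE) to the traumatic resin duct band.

1467 CE

There are 433 annual rings younger than the traumatic resin duct band.
Excluding 5 false annual rings: 433 − 5 = 428.
Counting back 428 years from 1895 CE places the traumatic resin duct band in 1895 − 428 = 1467 CE.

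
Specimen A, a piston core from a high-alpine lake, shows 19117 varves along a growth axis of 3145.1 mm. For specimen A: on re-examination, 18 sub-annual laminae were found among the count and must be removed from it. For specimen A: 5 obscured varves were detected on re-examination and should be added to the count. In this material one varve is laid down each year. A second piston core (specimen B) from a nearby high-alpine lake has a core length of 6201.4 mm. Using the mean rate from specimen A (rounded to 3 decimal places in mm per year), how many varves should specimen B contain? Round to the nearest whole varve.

Specimen A: adjusted count: 19117 − 18 + 5 = 19104 varves.
A: Mean rate = 3145.1 mm / 19104 years ≈ 0.165 mm per year.
For B, 6201.4 / 0.165 = 37584.24 years ≈ 37584 varves.

37584 varves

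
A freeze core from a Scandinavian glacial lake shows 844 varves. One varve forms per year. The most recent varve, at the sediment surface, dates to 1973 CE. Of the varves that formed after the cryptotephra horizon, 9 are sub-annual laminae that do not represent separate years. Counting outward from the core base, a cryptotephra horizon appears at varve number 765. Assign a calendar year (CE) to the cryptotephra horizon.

The cryptotephra horizon sits at varve 765 from the core base, so 844 − 765 = 79 varves formed after it.
Excluding 9 false varves: 79 − 9 = 70.
1973 − 70 = 1903 CE.

1903 CE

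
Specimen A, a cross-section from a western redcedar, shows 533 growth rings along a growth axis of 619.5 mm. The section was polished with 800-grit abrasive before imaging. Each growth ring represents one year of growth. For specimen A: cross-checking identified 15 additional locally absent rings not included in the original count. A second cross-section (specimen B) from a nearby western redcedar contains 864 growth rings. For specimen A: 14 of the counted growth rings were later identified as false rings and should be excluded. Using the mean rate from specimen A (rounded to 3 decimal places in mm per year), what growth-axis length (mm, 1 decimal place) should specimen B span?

Specimen A: correcting the raw count gives 533 − 14 + 15 = 534 true growth rings.
A: Extension rate ≈ 619.5 / 534 = 1.160 mm per year.
Length of B = 1.160 × 864 = 1002.2 mm.

1002.2 mm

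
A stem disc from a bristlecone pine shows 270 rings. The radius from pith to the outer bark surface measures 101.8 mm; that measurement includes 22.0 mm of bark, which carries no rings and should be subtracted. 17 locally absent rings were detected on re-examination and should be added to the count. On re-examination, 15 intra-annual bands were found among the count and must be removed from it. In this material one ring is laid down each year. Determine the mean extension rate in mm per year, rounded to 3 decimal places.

True ring count = 270 − 15 + 17 = 272.
Net length = 101.8 − 22.0 = 79.8 mm.
Extension rate ≈ 79.8 / 272 = 0.293 mm per year.

0.293 mm per year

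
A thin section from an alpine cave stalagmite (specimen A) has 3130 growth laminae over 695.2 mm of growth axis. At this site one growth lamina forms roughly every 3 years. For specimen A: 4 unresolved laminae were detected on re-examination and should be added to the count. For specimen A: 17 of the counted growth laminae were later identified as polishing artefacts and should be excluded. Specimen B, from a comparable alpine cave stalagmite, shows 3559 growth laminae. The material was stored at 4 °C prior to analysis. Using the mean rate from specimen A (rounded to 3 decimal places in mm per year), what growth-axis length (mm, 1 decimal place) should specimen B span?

Specimen A: correcting the raw count gives 3130 − 17 + 4 = 3117 true growth laminae.
Specimen A: 3117 growth laminae at 3 years each span 3117 × 3 = 9351 years.
A: Extension rate ≈ 695.2 / 9351 = 0.074 mm/yr.
Specimen B: at 3 years per growth lamina, 3559 × 3 = 10677 years. Length of B = 0.074 × 10677 = 790.1 mm.

790.1 mm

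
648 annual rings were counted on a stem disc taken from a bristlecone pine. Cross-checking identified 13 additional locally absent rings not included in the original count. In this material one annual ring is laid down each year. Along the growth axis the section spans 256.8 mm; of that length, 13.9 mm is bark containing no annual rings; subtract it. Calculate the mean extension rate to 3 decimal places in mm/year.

0.367 mm/year

Correcting the raw count gives 648 + 13 = 661 true annual rings.
Removing the 13.9 mm offcut leaves 256.8 − 13.9 = 242.9 mm.
242.9 mm over 661 years gives 242.9 / 661 ≈ 0.367 mm/year.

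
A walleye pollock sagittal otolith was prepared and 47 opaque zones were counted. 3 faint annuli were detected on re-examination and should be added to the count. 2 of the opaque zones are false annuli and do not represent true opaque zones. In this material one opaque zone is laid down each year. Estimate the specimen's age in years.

After corrections the count is 47 − 2 + 3 = 48 opaque zones.
At one opaque zone per year, that is 48 years.

48 yr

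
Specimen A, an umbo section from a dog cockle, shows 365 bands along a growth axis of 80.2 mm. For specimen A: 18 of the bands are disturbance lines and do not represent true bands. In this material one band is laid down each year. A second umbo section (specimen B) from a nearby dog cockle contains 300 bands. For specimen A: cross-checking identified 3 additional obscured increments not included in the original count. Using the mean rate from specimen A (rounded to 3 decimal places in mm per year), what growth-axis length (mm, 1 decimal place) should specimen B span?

Specimen A: adjusted count: 365 − 18 + 3 = 350 bands.
A: Extension rate ≈ 80.2 / 350 = 0.229 mm/yr.
Length of B = 0.229 × 300 = 68.7 mm.

68.7 mm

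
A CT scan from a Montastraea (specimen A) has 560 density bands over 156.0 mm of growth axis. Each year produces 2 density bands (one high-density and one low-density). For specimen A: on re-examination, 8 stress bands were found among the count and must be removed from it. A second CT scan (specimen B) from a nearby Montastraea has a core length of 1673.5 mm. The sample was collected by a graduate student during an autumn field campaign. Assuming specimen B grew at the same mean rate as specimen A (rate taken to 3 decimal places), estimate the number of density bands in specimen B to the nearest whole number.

Specimen A: true density band count = 560 − 8 = 552.
Specimen A: 552 density bands at 2 per year is 552 / 2 = 276 years.
A: 156.0 mm over 276 years gives 156.0 / 276 ≈ 0.565 mm/year.
Specimen B: 1673.5 mm / 0.565 mm per year = 2961.95 years; at 2 density bands per year that is 2961.95 × 2 ≈ 5924 density bands.

5924 density bands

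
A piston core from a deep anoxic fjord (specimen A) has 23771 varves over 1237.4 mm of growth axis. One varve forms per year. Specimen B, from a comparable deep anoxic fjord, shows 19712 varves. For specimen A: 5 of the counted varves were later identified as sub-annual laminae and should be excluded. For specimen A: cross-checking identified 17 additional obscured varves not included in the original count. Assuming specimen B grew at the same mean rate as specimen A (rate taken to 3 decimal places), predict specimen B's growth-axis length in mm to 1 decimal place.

Specimen A: correcting the raw count gives 23771 − 5 + 17 = 23783 true varves.
A: Extension rate ≈ 1237.4 / 23783 = 0.052 mm/yr.
For B, 0.052 mm/year × 19712 years = 1025.0 mm.

1025.0 mm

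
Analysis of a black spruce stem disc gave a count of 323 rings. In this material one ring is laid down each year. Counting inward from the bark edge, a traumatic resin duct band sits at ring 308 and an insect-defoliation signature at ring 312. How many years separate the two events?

4 years

The two markers are separated by 312 − 308 = 4 rings.
At one ring per year, 4 years elapsed between them.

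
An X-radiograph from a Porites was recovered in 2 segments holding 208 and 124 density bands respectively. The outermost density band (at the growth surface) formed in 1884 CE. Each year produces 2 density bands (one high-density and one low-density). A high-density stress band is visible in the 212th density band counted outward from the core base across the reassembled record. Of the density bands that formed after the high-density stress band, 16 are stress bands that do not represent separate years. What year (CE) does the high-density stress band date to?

1832 CE

Total density bands = 208 + 124 = 332.
The high-density stress band sits at density band 212 from the core base, so 332 − 212 = 120 density bands formed after it.
Excluding 16 false density bands: 120 − 16 = 104.
Dividing by 2 density bands per year: 104 / 2 = 52 years.
The density band at the growth surface is 1884 CE, so the high-density stress band dates to 1884 − 52 = 1832 CE.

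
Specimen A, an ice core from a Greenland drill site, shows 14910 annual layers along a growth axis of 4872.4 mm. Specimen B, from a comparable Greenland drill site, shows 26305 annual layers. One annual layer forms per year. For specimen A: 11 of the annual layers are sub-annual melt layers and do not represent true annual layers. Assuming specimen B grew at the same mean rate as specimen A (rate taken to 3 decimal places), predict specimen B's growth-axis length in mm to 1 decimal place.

Specimen A: true annual layer count = 14910 − 11 = 14899.
A: 4872.4 mm over 14899 years gives 4872.4 / 14899 ≈ 0.327 mm/yr.
For B, 0.327 mm/year × 26305 years = 8601.7 mm.

8601.7 mm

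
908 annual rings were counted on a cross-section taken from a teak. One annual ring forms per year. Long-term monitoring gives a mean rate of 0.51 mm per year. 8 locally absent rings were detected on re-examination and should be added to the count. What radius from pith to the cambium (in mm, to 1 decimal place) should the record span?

467.2 mm

True annual ring count = 908 + 8 = 916.
Predicted length = 0.51 mm/year × 916 years = 467.2 mm.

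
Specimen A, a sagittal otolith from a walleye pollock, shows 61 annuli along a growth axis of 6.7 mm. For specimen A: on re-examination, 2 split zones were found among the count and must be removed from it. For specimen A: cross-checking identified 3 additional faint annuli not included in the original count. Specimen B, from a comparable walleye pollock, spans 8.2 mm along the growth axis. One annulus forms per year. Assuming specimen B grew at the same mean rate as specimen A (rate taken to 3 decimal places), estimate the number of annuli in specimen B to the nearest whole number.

Specimen A: after corrections the count is 61 − 2 + 3 = 62 annuli.
A: Extension rate ≈ 6.7 / 62 = 0.108 mm/yr.
Specimen B: 8.2 mm / 0.108 mm per year = 75.93 years ≈ 76 annuli.

76 annuli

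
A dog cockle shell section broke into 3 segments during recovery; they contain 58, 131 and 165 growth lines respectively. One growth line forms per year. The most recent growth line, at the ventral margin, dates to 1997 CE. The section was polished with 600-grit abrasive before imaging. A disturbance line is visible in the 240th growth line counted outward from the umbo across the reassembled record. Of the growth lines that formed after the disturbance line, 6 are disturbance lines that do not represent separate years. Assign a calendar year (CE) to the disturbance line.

1889 CE

Total growth lines = 58 + 131 + 165 = 354.
Between growth line 240 and the ventral margin there are 354 − 240 = 114 growth lines.
Excluding 6 false growth lines: 114 − 6 = 108.
The growth line at the ventral margin is 1997 CE, so the disturbance line dates to 1997 − 108 = 1889 CE.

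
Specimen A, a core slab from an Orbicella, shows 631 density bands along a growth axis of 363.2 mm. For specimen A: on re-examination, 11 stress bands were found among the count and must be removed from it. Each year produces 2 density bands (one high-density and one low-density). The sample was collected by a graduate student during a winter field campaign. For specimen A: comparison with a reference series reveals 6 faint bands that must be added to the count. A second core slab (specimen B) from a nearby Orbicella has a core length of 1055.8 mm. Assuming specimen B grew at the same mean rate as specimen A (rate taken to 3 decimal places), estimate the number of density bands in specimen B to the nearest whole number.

1820 density bands

Specimen A: adjusted count: 631 − 11 + 6 = 626 density bands.
Specimen A: with 2 density bands per year, 626 / 2 = 313 years.
A: 363.2 mm over 313 years gives 363.2 / 313 ≈ 1.160 mm/yr.
B spans 1055.8 / 1.160 = 910.17 years; at 2 density bands per year that is 910.17 × 2 ≈ 1820 density bands.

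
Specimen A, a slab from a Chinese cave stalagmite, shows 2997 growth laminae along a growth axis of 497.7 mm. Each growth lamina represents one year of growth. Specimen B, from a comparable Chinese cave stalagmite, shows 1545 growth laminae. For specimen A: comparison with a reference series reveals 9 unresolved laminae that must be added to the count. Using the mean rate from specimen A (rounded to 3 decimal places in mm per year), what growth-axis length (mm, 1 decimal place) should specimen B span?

Specimen A: true growth lamina count = 2997 + 9 = 3006.
A: Extension rate ≈ 497.7 / 3006 = 0.166 mm/year.
For B, 0.166 mm/year × 1545 years = 256.5 mm.

256.5 mm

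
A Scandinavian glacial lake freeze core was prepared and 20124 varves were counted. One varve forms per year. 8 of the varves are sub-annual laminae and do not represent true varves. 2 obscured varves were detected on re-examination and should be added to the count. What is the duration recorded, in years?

20118 years

Adjusted count: 20124 − 8 + 2 = 20118 varves.
One varve per year makes the duration 20118 years.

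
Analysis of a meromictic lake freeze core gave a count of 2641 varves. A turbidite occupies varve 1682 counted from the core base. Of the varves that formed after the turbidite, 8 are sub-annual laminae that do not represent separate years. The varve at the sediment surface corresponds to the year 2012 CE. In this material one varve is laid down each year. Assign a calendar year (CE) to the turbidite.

Between varve 1682 and the sediment surface there are 2641 − 1682 = 959 varves.
Removing the 8 false varves leaves 959 − 8 = 951 true varves beyond the turbidite.
2012 − 951 = 1061 CE.

1061 CE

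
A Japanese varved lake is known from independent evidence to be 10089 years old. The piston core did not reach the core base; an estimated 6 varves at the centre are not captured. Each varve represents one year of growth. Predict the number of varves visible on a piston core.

10083 varves

One varve per year gives 10089 varves over 10089 years.
Subtracting the 6 varves not captured gives 10089 − 6 = 10083 varves in the record.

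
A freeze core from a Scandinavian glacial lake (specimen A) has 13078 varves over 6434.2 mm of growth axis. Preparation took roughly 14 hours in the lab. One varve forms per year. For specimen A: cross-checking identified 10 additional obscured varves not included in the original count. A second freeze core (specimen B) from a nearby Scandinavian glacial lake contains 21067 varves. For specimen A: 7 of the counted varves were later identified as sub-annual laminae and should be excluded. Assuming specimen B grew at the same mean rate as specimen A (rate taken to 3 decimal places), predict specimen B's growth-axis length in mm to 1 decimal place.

Specimen A: true varve count = 13078 − 7 + 10 = 13081.
A: 6434.2 mm over 13081 years gives 6434.2 / 13081 ≈ 0.492 mm/year.
Length of B = 0.492 × 21067 = 10365.0 mm.

10365.0 mm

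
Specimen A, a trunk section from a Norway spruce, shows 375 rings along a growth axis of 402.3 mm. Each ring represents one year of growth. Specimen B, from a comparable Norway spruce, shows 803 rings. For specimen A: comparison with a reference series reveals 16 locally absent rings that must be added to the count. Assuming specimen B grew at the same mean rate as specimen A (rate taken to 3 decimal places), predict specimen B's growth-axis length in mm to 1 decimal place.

826.3 mm

Specimen A: true ring count = 375 + 16 = 391.
A: 402.3 mm over 391 years gives 402.3 / 391 ≈ 1.029 mm/year.
B's length ≈ 1.029 × 803 = 826.3 mm.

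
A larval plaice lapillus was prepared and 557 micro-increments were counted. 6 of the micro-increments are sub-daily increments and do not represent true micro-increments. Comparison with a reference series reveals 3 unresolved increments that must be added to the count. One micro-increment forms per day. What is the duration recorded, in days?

True micro-increment count = 557 − 6 + 3 = 554.
With a one-to-one micro-increment periodicity this is 554 days.

554 d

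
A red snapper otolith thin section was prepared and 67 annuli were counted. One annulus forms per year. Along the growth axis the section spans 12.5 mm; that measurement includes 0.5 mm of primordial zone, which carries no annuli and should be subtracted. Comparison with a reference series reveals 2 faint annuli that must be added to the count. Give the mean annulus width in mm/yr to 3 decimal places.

0.174 mm/yr

After corrections the count is 67 + 2 = 69 annuli.
The growth record spans 12.5 − 0.5 = 12.0 mm.
12.0 mm over 69 years gives 12.0 / 69 ≈ 0.174 mm/yr.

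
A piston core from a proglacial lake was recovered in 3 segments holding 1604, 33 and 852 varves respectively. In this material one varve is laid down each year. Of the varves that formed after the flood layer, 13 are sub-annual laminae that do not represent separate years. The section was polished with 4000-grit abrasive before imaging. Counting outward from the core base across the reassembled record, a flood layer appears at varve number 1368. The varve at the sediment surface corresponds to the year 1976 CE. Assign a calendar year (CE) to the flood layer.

Total varves = 1604 + 33 + 852 = 2489.
2489 − 1368 = 1121 varves lie beyond the flood layer toward the sediment surface.
Removing the 13 false varves leaves 1121 − 13 = 1108 true varves beyond the flood layer.
Counting back 1108 years from 1976 CE places the flood layer in 1976 − 1108 = 868 CE.

868 CE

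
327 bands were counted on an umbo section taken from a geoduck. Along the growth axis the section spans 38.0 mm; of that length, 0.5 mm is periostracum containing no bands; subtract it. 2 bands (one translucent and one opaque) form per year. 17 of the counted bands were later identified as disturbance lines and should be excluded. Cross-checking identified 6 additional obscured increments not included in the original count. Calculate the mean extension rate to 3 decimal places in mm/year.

0.237 mm/year

Correcting the raw count gives 327 − 17 + 6 = 316 true bands.
316 bands at 2 per year is 316 / 2 = 158 years.
The growth record spans 38.0 − 0.5 = 37.5 mm.
Mean rate = 37.5 mm / 158 years ≈ 0.237 mm/year.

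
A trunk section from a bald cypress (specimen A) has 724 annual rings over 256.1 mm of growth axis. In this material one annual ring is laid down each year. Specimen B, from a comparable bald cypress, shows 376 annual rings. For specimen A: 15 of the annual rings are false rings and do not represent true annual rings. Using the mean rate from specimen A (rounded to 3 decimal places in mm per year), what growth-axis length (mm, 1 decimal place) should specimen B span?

Specimen A: adjusted count: 724 − 15 = 709 annual rings.
A: 256.1 mm over 709 years gives 256.1 / 709 ≈ 0.361 mm per year.
B's length ≈ 0.361 × 376 = 135.7 mm.

135.7 mm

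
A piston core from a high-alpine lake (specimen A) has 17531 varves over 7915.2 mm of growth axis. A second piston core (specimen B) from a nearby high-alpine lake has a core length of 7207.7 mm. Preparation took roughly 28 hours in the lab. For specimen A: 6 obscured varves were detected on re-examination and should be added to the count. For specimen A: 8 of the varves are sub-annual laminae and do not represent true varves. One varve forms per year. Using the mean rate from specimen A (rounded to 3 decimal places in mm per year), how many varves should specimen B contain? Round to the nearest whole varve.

15946 varves

Specimen A: correcting the raw count gives 17531 − 8 + 6 = 17529 true varves.
A: 7915.2 mm over 17529 years gives 7915.2 / 17529 ≈ 0.452 mm per year.
Specimen B: 7207.7 mm / 0.452 mm per year = 15946.24 years ≈ 15946 varves.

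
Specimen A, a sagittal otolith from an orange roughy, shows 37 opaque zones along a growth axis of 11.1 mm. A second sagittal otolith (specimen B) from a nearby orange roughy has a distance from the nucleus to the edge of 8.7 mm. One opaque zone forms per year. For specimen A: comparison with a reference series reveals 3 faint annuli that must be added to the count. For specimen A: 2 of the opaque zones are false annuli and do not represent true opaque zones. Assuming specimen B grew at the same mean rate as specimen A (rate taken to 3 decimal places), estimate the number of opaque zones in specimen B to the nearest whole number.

Specimen A: correcting the raw count gives 37 − 2 + 3 = 38 true opaque zones.
A: Extension rate ≈ 11.1 / 38 = 0.292 mm/yr.
B spans 8.7 / 0.292 = 29.79 years ≈ 30 opaque zones.

30 opaque zones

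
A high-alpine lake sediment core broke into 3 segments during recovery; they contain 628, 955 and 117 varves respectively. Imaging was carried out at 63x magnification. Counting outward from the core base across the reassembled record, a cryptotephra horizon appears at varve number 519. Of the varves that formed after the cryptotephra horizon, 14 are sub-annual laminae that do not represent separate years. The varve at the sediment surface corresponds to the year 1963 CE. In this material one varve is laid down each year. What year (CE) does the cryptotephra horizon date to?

Total varves = 628 + 955 + 117 = 1700.
1700 − 519 = 1181 varves lie beyond the cryptotephra horizon toward the sediment surface.
1181 − 14 false = 1167 true varves after the cryptotephra horizon.
1963 − 1167 = 796 CE.

796 CE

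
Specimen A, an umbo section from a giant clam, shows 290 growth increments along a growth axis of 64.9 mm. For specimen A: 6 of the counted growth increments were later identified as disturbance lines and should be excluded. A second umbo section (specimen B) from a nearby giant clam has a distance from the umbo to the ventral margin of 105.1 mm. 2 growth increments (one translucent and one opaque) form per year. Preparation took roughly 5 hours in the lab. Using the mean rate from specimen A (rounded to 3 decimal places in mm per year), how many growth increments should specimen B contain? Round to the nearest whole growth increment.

460 growth increments

Specimen A: after corrections the count is 290 − 6 = 284 growth increments.
Specimen A: 284 growth increments at 2 per year is 284 / 2 = 142 years.
A: 64.9 mm over 142 years gives 64.9 / 142 ≈ 0.457 mm/yr.
For B, 105.1 / 0.457 = 229.98 years; at 2 growth increments per year that is 229.98 × 2 ≈ 460 growth increments.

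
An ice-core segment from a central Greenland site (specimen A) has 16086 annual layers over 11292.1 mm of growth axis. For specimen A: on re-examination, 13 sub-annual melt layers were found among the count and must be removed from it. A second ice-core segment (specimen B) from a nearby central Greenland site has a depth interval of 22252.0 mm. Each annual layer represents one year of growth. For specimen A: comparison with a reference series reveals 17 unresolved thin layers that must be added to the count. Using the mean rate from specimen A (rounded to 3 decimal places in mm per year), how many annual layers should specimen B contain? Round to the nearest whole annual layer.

Specimen A: after corrections the count is 16086 − 13 + 17 = 16090 annual layers.
A: Extension rate ≈ 11292.1 / 16090 = 0.702 mm per year.
B spans 22252.0 / 0.702 = 31698.01 years ≈ 31698 annual layers.

31698 annual layers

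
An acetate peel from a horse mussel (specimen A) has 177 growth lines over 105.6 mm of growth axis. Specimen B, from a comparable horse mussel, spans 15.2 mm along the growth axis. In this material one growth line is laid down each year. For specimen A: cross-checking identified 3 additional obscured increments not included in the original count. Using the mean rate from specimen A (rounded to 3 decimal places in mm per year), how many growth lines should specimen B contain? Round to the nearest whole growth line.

Specimen A: correcting the raw count gives 177 + 3 = 180 true growth lines.
A: 105.6 mm over 180 years gives 105.6 / 180 ≈ 0.587 mm/yr.
For B, 15.2 / 0.587 = 25.89 years ≈ 26 growth lines.

26 growth lines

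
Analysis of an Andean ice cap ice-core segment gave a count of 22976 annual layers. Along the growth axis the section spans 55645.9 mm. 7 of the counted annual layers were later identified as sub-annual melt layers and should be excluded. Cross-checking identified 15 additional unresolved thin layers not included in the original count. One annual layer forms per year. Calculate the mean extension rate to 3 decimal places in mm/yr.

2.421 mm/yr

Adjusted count: 22976 − 7 + 15 = 22984 annual layers.
55645.9 mm over 22984 years gives 55645.9 / 22984 ≈ 2.421 mm/yr.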